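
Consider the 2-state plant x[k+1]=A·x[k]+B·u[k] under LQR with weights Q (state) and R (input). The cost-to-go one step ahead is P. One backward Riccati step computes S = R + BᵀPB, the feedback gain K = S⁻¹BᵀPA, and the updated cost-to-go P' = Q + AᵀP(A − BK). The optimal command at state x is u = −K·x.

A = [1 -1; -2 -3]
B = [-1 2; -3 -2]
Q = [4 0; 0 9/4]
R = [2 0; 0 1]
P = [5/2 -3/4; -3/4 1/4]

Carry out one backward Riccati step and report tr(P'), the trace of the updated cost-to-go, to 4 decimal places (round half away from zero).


6.8354

BᵀP = [-0.2500 0.0000; 6.5000 -2.0000]
S = R + BᵀPB = [2 0; 0 1] + [0.2500 -0.5000; -0.5000 17.0000] = [2.2500 -0.5000; -0.5000 18.0000]
BᵀPA = [-0.2500 0.2500; 10.5000 -0.5000]
K = S⁻¹·BᵀPA = [0.0186 0.1056; 0.5839 -0.0248]
A−BK = [-0.1491 -0.8447; -0.7764 -2.7329]
AᵀP(A−BK) = [0.3742 0.0373; 0.0373 0.2112]
P' = Q + AᵀP(A−BK) = [4.3742 0.0373; 0.0373 2.4612]
tr(P') = 6.8354


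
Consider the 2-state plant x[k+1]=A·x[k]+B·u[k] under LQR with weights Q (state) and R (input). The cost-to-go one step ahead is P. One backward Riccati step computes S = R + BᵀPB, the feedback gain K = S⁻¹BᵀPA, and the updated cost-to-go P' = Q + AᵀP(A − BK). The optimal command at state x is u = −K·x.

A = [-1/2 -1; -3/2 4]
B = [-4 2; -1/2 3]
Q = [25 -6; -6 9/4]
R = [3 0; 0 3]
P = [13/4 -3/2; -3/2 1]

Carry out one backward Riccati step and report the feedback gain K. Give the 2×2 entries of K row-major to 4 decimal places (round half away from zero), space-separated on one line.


BᵀP = [-12.2500 5.5000; 2.0000 0.0000]
S = R + BᵀPB = [3 0; 0 3] + [46.2500 -8.0000; -8.0000 4.0000] = [49.2500 -8.0000; -8.0000 7.0000]
BᵀPA = [-2.1250 34.2500; -1.0000 -2.0000]
K = S⁻¹·BᵀPA = [-0.0815 0.7970; -0.2360 0.6251]
A−BK = [-0.3540 0.9377; -0.8328 2.5232]
AᵀP(A−BK) = [0.4034 -1.3063; -1.3063 5.2039]
P' = Q + AᵀP(A−BK) = [25.4034 -7.3063; -7.3063 7.4539]
tr(P') = 32.8573

-0.0815 0.7970 -0.2360 0.6251


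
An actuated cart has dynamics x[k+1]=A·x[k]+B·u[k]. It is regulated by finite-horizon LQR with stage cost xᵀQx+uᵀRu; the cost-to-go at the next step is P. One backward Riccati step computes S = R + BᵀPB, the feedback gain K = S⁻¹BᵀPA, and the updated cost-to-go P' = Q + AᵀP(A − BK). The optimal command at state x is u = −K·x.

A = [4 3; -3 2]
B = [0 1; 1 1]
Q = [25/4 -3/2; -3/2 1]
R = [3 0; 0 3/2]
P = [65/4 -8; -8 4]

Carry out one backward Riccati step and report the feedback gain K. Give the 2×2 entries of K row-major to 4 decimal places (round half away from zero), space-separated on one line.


BᵀP = [-8.0000 4.0000; 8.2500 -4.0000]
S = R + BᵀPB = [3 0; 0 3/2] + [4.0000 -4.0000; -4.0000 4.2500] = [7.0000 -4.0000; -4.0000 5.7500]
BᵀPA = [-44.0000 -16.0000; 45.0000 16.7500]
K = S⁻¹·BᵀPA = [-3.0103 -1.0309; 5.7320 2.1959]
A−BK = [-1.7320 0.8041; -5.7216 0.8351]
AᵀP(A−BK) = [97.6082 34.8247; 34.8247 12.9742]
P' = Q + AᵀP(A−BK) = [103.8582 33.3247; 33.3247 13.9742]
tr(P') = 117.8325

-3.0103 -1.0309 5.7320 2.1959


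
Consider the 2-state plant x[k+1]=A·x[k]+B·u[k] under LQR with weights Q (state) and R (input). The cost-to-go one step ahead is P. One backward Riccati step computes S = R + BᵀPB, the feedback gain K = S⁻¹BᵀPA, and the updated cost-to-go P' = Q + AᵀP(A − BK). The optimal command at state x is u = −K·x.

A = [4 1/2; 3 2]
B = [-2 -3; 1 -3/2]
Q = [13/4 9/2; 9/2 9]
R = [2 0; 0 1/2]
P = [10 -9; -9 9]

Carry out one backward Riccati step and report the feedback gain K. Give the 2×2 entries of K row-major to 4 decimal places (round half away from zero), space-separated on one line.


BᵀP = [-29.0000 27.0000; -16.5000 13.5000]
S = R + BᵀPB = [2 0; 0 1/2] + [85.0000 46.5000; 46.5000 29.2500] = [87.0000 46.5000; 46.5000 29.7500]
BᵀPA = [-35.0000 39.5000; -25.5000 18.7500]
K = S⁻¹·BᵀPA = [0.3392 0.7119; -1.3873 -0.4824]
A−BK = [0.5164 0.4765; 0.5798 0.5646]
AᵀP(A−BK) = [1.4953 1.1138; 1.1138 1.4266]
P' = Q + AᵀP(A−BK) = [4.7453 5.6138; 5.6138 10.4266]
tr(P') = 15.1719

0.3392 0.7119 -1.3873 -0.4824


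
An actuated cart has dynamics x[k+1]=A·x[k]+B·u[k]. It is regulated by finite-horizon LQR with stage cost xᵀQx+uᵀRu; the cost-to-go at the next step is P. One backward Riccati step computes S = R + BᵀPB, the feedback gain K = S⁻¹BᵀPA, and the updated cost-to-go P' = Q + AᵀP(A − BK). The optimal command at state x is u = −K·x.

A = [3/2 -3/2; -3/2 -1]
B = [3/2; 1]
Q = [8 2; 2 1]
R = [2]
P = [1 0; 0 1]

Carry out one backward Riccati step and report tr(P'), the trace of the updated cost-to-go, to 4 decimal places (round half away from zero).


14.6310

BᵀP = [1.5000 1.0000]
S = R + BᵀPB = [2] + [3.2500] = [5.2500]
BᵀPA = [0.7500 -3.2500]
K = S⁻¹·BᵀPA = [0.1429 -0.6190]
A−BK = [1.2857 -0.5714; -1.6429 -0.3810]
AᵀP(A−BK) = [4.3929 -0.2857; -0.2857 1.2381]
P' = Q + AᵀP(A−BK) = [12.3929 1.7143; 1.7143 2.2381]
tr(P') = 14.6310


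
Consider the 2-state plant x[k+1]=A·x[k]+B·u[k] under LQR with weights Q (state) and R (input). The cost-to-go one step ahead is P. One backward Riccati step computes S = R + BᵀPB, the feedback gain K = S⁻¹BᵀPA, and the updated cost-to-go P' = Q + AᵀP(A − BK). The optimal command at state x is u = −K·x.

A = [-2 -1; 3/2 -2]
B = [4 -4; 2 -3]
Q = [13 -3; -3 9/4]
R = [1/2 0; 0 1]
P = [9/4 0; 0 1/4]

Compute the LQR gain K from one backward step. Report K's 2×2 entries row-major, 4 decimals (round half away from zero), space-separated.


BᵀP = [9.0000 0.5000; -9.0000 -0.7500]
S = R + BᵀPB = [1/2 0; 0 1] + [37.0000 -37.5000; -37.5000 38.2500] = [37.5000 -37.5000; -37.5000 39.2500]
BᵀPA = [-17.2500 -10.0000; 16.8750 10.5000]
K = S⁻¹·BᵀPA = [-0.6743 0.0190; -0.2143 0.2857]
A−BK = [-0.1600 0.0667; 2.2057 -1.1810]
AᵀP(A−BK) = [1.5471 -0.7429; -0.7429 0.4405]
P' = Q + AᵀP(A−BK) = [14.5471 -3.7429; -3.7429 2.6905]
tr(P') = 17.2376

-0.6743 0.0190 -0.2143 0.2857


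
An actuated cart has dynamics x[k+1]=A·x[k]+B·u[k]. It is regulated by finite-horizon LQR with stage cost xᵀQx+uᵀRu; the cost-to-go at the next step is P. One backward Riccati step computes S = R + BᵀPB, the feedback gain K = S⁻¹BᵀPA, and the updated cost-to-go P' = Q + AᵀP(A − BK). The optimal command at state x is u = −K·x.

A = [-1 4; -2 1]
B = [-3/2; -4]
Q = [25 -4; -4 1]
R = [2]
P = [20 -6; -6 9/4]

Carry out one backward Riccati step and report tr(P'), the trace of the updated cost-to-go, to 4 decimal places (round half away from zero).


249.6136

BᵀP = [-6.0000 0.0000]
S = R + BᵀPB = [2] + [9.0000] = [11.0000]
BᵀPA = [6.0000 -24.0000]
K = S⁻¹·BᵀPA = [0.5455 -2.1818]
A−BK = [-0.1818 0.7273; 0.1818 -7.7273]
AᵀP(A−BK) = [1.7273 -17.4091; -17.4091 221.8864]
P' = Q + AᵀP(A−BK) = [26.7273 -21.4091; -21.4091 222.8864]
tr(P') = 249.6136


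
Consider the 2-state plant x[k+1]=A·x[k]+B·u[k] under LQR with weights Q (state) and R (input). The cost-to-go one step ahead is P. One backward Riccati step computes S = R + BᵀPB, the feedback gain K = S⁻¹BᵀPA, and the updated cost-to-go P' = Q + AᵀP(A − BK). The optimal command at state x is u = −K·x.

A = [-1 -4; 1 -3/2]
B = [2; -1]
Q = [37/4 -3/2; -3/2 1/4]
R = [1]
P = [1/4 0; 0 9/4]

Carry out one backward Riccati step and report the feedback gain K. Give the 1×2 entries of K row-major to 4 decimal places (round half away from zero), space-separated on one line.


BᵀP = [0.5000 -2.2500]
S = R + BᵀPB = [1] + [3.2500] = [4.2500]
BᵀPA = [-2.7500 1.3750]
K = S⁻¹·BᵀPA = [-0.6471 0.3235]
A−BK = [0.2941 -4.6471; 0.3529 -1.1765]
AᵀP(A−BK) = [0.7206 -1.4853; -1.4853 8.6176]
P' = Q + AᵀP(A−BK) = [9.9706 -2.9853; -2.9853 8.8676]
tr(P') = 18.8382

-0.6471 0.3235


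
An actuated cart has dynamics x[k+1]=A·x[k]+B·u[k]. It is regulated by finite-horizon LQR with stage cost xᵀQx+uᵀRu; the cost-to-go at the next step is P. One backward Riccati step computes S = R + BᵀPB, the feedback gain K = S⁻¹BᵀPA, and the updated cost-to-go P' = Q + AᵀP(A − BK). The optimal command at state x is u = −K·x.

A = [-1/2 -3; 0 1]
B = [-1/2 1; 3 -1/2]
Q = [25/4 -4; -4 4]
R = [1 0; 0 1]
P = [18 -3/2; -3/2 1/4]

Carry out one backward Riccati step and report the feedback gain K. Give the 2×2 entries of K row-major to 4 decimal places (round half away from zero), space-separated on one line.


0.1066 0.7968 -0.3821 -2.2624

BᵀP = [-13.5000 1.5000; 18.7500 -1.6250]
S = R + BᵀPB = [1 0; 0 1] + [11.2500 -14.2500; -14.2500 19.5625] = [12.2500 -14.2500; -14.2500 20.5625]
BᵀPA = [6.7500 42.0000; -9.3750 -57.8750]
K = S⁻¹·BᵀPA = [0.1066 0.7968; -0.3821 -2.2624]
A−BK = [-0.0646 -0.3392; -0.5107 -2.5216]
AᵀP(A−BK) = [0.1987 1.1616; 1.1616 6.8480]
P' = Q + AᵀP(A−BK) = [6.4487 -2.8384; -2.8384 10.8480]
tr(P') = 17.2967


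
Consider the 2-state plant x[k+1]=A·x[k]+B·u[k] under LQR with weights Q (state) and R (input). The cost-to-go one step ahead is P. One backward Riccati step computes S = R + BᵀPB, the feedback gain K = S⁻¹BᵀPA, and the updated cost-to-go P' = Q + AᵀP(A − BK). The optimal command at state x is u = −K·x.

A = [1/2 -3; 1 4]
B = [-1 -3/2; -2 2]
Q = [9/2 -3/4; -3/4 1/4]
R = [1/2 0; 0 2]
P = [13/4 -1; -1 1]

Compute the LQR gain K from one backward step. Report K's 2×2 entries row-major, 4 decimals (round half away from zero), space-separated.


-0.4333 -0.0069 0.0004 1.7928

BᵀP = [-1.2500 -1.0000; -6.8750 3.5000]
S = R + BᵀPB = [1/2 0; 0 2] + [3.2500 -0.1250; -0.1250 17.3125] = [3.7500 -0.1250; -0.1250 19.3125]
BᵀPA = [-1.6250 -0.2500; 0.0625 34.6250]
K = S⁻¹·BᵀPA = [-0.4333 -0.0069; 0.0004 1.7928]
A−BK = [0.0673 -0.3177; 0.1325 0.4005]
AᵀP(A−BK) = [0.1083 0.0017; 0.0017 7.1713]
P' = Q + AᵀP(A−BK) = [4.6083 -0.7483; -0.7483 7.4213]
tr(P') = 12.0297


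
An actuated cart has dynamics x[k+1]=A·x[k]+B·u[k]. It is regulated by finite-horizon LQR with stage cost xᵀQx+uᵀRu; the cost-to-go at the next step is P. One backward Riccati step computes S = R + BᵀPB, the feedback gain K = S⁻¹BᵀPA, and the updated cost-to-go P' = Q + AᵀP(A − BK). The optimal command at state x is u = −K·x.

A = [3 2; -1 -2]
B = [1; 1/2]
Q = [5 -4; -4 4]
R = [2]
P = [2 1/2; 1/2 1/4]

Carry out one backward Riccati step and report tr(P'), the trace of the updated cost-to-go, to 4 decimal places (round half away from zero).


18.7123

BᵀP = [2.2500 0.6250]
S = R + BᵀPB = [2] + [2.5625] = [4.5625]
BᵀPA = [6.1250 3.2500]
K = S⁻¹·BᵀPA = [1.3425 0.7123]
A−BK = [1.6575 1.2877; -1.6712 -2.3562]
AᵀP(A−BK) = [7.0274 4.1370; 4.1370 2.6849]
P' = Q + AᵀP(A−BK) = [12.0274 0.1370; 0.1370 6.6849]
tr(P') = 18.7123


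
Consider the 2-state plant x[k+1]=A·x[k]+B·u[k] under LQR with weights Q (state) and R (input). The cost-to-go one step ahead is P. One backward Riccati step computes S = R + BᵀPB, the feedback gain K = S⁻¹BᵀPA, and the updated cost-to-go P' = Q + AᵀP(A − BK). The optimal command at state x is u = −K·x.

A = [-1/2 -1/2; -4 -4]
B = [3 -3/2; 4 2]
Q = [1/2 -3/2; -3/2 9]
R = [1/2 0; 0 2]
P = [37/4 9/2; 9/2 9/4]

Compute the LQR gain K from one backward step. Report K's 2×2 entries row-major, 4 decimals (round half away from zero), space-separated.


BᵀP = [45.7500 22.5000; -4.8750 -2.2500]
S = R + BᵀPB = [1/2 0; 0 2] + [227.2500 -23.6250; -23.6250 2.8125] = [227.7500 -23.6250; -23.6250 4.8125]
BᵀPA = [-112.8750 -112.8750; 11.4375 11.4375]
K = S⁻¹·BᵀPA = [-0.5075 -0.5075; -0.1149 -0.1149]
A−BK = [0.8503 0.8503; -1.7402 -1.7402]
AᵀP(A−BK) = [0.3395 0.3395; 0.3395 0.3395]
P' = Q + AᵀP(A−BK) = [0.8395 -1.1605; -1.1605 9.3395]
tr(P') = 10.1789

-0.5075 -0.5075 -0.1149 -0.1149


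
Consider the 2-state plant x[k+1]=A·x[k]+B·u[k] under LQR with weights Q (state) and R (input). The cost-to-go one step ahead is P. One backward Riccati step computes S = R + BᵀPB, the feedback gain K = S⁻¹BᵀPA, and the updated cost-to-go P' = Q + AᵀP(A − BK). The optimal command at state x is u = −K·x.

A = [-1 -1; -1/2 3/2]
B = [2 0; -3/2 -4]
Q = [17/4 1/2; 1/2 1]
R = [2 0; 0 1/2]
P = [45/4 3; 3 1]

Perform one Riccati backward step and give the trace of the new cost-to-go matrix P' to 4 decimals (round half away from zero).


6.1505

BᵀP = [18.0000 4.5000; -12.0000 -4.0000]
S = R + BᵀPB = [2 0; 0 1/2] + [29.2500 -18.0000; -18.0000 16.0000] = [31.2500 -18.0000; -18.0000 16.5000]
BᵀPA = [-20.2500 -11.2500; 14.0000 6.0000]
K = S⁻¹·BᵀPA = [-0.4286 -0.4051; 0.3810 -0.0783]
A−BK = [-0.1429 -0.1898; 0.3810 0.5793]
AᵀP(A−BK) = [0.4881 0.3929; 0.3929 0.4124]
P' = Q + AᵀP(A−BK) = [4.7381 0.8929; 0.8929 1.4124]
tr(P') = 6.1505


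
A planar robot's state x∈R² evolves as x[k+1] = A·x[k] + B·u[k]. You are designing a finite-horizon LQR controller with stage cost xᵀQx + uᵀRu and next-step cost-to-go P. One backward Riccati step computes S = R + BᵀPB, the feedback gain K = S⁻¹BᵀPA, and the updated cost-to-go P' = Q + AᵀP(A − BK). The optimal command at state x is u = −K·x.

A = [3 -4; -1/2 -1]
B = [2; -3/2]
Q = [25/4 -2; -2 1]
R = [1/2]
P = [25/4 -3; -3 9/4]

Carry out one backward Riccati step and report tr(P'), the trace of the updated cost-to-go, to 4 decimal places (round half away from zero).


BᵀP = [17.0000 -9.3750]
S = R + BᵀPB = [1/2] + [48.0625] = [48.5625]
BᵀPA = [55.6875 -58.6250]
K = S⁻¹·BᵀPA = [1.1467 -1.2072]
A−BK = [0.7066 -1.5856; 1.2201 -2.8108]
AᵀP(A−BK) = [1.9546 -3.6486; -3.6486 7.4775]
P' = Q + AᵀP(A−BK) = [8.2046 -5.6486; -5.6486 8.4775]
tr(P') = 16.6821

16.6821


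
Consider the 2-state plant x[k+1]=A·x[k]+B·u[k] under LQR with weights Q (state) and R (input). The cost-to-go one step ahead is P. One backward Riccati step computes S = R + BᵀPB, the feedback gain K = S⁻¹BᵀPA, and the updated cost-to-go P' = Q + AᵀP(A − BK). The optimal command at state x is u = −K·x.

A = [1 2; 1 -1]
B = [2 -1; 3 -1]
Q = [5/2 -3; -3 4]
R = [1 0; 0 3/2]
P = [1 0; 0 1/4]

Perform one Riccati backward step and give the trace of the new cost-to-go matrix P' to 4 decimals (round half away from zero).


9.3182

BᵀP = [2.0000 0.7500; -1.0000 -0.2500]
S = R + BᵀPB = [1 0; 0 3/2] + [6.2500 -2.7500; -2.7500 1.2500] = [7.2500 -2.7500; -2.7500 2.7500]
BᵀPA = [2.7500 3.2500; -1.2500 -1.7500]
K = S⁻¹·BᵀPA = [0.3333 0.3333; -0.1212 -0.3030]
A−BK = [0.2121 1.0303; -0.1212 -2.3030]
AᵀP(A−BK) = [0.1818 0.4545; 0.4545 2.6364]
P' = Q + AᵀP(A−BK) = [2.6818 -2.5455; -2.5455 6.6364]
tr(P') = 9.3182


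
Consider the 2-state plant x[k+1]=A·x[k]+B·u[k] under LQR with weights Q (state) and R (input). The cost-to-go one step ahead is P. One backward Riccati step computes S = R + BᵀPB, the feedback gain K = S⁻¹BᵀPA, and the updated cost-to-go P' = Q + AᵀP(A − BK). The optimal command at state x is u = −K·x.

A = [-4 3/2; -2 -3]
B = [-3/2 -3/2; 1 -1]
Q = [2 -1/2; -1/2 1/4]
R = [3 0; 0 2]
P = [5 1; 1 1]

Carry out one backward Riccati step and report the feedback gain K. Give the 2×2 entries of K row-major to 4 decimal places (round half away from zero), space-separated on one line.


0.6212 -0.8329 1.8918 0.1906

BᵀP = [-6.5000 -0.5000; -8.5000 -2.5000]
S = R + BᵀPB = [3 0; 0 2] + [9.2500 10.2500; 10.2500 15.2500] = [12.2500 10.2500; 10.2500 17.2500]
BᵀPA = [27.0000 -8.2500; 39.0000 -5.2500]
K = S⁻¹·BᵀPA = [0.6212 -0.8329; 1.8918 0.1906]
A−BK = [-0.2306 0.5365; -0.7294 -1.9765]
AᵀP(A−BK) = [9.4494 0.0565; 0.0565 5.3788]
P' = Q + AᵀP(A−BK) = [11.4494 -0.4435; -0.4435 5.6288]
tr(P') = 17.0782


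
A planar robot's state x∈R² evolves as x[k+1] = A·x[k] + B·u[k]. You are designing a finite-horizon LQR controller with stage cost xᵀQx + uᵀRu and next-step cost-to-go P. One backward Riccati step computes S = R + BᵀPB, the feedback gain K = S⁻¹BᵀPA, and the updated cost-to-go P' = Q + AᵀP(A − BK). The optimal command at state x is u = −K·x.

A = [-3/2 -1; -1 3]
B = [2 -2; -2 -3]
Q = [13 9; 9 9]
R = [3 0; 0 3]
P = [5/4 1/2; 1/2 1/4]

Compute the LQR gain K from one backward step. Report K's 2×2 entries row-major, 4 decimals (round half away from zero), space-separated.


-0.1609 -0.0922 0.4324 -0.1025

BᵀP = [1.5000 0.5000; -4.0000 -1.7500]
S = R + BᵀPB = [3 0; 0 3] + [2.0000 -4.5000; -4.5000 13.2500] = [5.0000 -4.5000; -4.5000 16.2500]
BᵀPA = [-2.7500 0.0000; 7.7500 -1.2500]
K = S⁻¹·BᵀPA = [-0.1609 -0.0922; 0.4324 -0.1025]
A−BK = [-0.3135 -1.0205; -0.0246 2.5082]
AᵀP(A−BK) = [0.7692 -0.0845; -0.0845 0.3719]
P' = Q + AᵀP(A−BK) = [13.7692 8.9155; 8.9155 9.3719]
tr(P') = 23.1411


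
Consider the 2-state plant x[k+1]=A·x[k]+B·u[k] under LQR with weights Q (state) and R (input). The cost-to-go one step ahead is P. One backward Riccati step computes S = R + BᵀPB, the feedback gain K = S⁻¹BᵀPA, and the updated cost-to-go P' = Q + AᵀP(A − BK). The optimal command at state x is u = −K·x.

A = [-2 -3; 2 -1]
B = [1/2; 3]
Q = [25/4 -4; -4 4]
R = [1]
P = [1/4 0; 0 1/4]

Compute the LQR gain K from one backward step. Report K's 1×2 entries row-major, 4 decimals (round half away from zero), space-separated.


BᵀP = [0.1250 0.7500]
S = R + BᵀPB = [1] + [2.3125] = [3.3125]
BᵀPA = [1.2500 -1.1250]
K = S⁻¹·BᵀPA = [0.3774 -0.3396]
A−BK = [-2.1887 -2.8302; 0.8679 0.0189]
AᵀP(A−BK) = [1.5283 1.4245; 1.4245 2.1179]
P' = Q + AᵀP(A−BK) = [7.7783 -2.5755; -2.5755 6.1179]
tr(P') = 13.8962

0.3774 -0.3396


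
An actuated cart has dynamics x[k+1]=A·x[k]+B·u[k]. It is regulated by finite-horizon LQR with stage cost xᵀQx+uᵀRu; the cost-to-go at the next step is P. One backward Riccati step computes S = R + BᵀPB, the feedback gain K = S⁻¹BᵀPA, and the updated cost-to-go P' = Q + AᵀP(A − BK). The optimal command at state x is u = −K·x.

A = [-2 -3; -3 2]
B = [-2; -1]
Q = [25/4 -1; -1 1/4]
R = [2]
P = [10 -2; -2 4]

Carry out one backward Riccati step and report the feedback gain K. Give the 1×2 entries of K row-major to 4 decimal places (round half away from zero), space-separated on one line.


BᵀP = [-18.0000 0.0000]
S = R + BᵀPB = [2] + [36.0000] = [38.0000]
BᵀPA = [36.0000 54.0000]
K = S⁻¹·BᵀPA = [0.9474 1.4211]
A−BK = [-0.1053 -0.1579; -2.0526 3.4211]
AᵀP(A−BK) = [17.8947 -25.1579; -25.1579 53.2632]
P' = Q + AᵀP(A−BK) = [24.1447 -26.1579; -26.1579 53.5132]
tr(P') = 77.6579

0.9474 1.4211


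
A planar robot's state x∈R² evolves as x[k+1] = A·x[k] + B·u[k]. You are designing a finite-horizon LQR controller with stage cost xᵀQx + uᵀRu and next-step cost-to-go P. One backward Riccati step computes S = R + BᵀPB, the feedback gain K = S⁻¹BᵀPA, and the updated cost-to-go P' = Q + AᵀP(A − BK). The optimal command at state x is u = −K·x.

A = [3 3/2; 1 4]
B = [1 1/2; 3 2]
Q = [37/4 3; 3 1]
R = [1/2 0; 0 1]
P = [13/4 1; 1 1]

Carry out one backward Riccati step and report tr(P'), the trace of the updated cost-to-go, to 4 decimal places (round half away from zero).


BᵀP = [6.2500 4.0000; 3.6250 2.5000]
S = R + BᵀPB = [1/2 0; 0 1] + [18.2500 11.1250; 11.1250 6.8125] = [18.7500 11.1250; 11.1250 7.8125]
BᵀPA = [22.7500 25.3750; 13.3750 15.4375]
K = S⁻¹·BᵀPA = [1.2737 1.1664; -0.1018 0.3150]
A−BK = [1.7772 0.1761; -2.6176 -0.1293]
AᵀP(A−BK) = [8.6341 1.3755; 1.3755 0.8514]
P' = Q + AᵀP(A−BK) = [17.8841 4.3755; 4.3755 1.8514]
tr(P') = 19.7356

19.7356


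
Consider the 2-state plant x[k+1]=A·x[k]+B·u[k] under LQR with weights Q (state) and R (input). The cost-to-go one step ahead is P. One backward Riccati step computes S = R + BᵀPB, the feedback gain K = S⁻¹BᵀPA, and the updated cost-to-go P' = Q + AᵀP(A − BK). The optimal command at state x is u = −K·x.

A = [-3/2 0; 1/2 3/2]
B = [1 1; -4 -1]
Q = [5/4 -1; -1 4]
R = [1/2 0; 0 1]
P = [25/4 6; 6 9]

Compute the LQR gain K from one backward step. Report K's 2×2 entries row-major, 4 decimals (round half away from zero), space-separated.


BᵀP = [-17.7500 -30.0000; 0.2500 -3.0000]
S = R + BᵀPB = [1/2 0; 0 1] + [102.2500 12.2500; 12.2500 3.2500] = [102.7500 12.2500; 12.2500 4.2500]
BᵀPA = [11.6250 -45.0000; -1.8750 -4.5000]
K = S⁻¹·BᵀPA = [0.2525 -0.4749; -1.1690 0.3101]
A−BK = [-0.5835 0.1648; 0.3410 -0.0896]
AᵀP(A−BK) = [2.1852 -0.6476; -0.6476 0.2738]
P' = Q + AᵀP(A−BK) = [3.4352 -1.6476; -1.6476 4.2738]
tr(P') = 7.7090

0.2525 -0.4749 -1.1690 0.3101


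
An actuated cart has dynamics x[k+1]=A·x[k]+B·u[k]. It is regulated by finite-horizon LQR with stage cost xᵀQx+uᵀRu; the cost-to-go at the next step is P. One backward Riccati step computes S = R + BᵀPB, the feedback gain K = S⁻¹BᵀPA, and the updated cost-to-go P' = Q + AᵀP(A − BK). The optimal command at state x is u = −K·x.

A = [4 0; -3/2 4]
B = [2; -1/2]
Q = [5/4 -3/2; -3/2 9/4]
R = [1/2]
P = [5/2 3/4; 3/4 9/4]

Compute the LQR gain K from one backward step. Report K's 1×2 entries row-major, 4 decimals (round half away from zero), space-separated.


BᵀP = [4.6250 0.3750]
S = R + BᵀPB = [1/2] + [9.0625] = [9.5625]
BᵀPA = [17.9375 1.5000]
K = S⁻¹·BᵀPA = [1.8758 0.1569]
A−BK = [0.2484 -0.3137; -0.5621 4.0784]
AᵀP(A−BK) = [2.4150 -4.3137; -4.3137 35.7647]
P' = Q + AᵀP(A−BK) = [3.6650 -5.8137; -5.8137 38.0147]
tr(P') = 41.6797

1.8758 0.1569


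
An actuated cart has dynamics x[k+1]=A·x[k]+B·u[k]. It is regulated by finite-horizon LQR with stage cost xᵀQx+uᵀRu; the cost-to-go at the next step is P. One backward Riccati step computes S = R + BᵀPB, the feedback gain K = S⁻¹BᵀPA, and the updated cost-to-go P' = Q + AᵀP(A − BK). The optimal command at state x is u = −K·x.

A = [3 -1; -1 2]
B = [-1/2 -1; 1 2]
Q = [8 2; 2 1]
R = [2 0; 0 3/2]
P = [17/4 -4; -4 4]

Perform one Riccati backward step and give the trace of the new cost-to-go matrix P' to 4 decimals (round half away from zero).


13.1179

BᵀP = [-6.1250 6.0000; -12.2500 12.0000]
S = R + BᵀPB = [2 0; 0 3/2] + [9.0625 18.1250; 18.1250 36.2500] = [11.0625 18.1250; 18.1250 37.7500]
BᵀPA = [-24.3750 18.1250; -48.7500 36.2500]
K = S⁻¹·BᵀPA = [-0.4104 0.3052; -1.0944 0.8137]
A−BK = [1.7005 -0.0337; 1.5991 0.0673]
AᵀP(A−BK) = [2.8972 -1.6415; -1.6415 1.2206]
P' = Q + AᵀP(A−BK) = [10.8972 0.3585; 0.3585 2.2206]
tr(P') = 13.1179


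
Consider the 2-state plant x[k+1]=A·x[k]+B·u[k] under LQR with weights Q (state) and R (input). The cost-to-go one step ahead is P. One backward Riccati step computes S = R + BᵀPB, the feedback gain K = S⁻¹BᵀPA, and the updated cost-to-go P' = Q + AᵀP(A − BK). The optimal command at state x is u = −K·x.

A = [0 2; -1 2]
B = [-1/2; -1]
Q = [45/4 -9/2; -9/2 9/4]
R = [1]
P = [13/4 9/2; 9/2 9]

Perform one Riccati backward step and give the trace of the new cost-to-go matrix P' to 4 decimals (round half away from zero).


20.3735

BᵀP = [-6.1250 -11.2500]
S = R + BᵀPB = [1] + [14.3125] = [15.3125]
BᵀPA = [11.2500 -34.7500]
K = S⁻¹·BᵀPA = [0.7347 -2.2694]
A−BK = [0.3673 0.8653; -0.2653 -0.2694]
AᵀP(A−BK) = [0.7347 -1.4694; -1.4694 6.1388]
P' = Q + AᵀP(A−BK) = [11.9847 -5.9694; -5.9694 8.3888]
tr(P') = 20.3735


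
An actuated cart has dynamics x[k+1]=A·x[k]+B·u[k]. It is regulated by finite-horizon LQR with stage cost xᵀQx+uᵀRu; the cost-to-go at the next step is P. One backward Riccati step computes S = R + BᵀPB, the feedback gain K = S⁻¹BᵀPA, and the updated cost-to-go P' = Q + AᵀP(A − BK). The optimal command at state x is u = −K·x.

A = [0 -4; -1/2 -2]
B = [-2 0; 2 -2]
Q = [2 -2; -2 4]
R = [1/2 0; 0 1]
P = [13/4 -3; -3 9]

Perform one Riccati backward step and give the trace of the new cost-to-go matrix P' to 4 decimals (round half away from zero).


14.6772

BᵀP = [-12.5000 24.0000; 6.0000 -18.0000]
S = R + BᵀPB = [1/2 0; 0 1] + [73.0000 -48.0000; -48.0000 36.0000] = [73.5000 -48.0000; -48.0000 37.0000]
BᵀPA = [-12.0000 2.0000; 9.0000 12.0000]
K = S⁻¹·BᵀPA = [-0.0289 1.5644; 0.2058 2.3538]
A−BK = [-0.0578 -0.8712; -0.0307 -0.4212]
AᵀP(A−BK) = [0.0514 0.5884; 0.5884 8.6258]
P' = Q + AᵀP(A−BK) = [2.0514 -1.4116; -1.4116 12.6258]
tr(P') = 14.6772


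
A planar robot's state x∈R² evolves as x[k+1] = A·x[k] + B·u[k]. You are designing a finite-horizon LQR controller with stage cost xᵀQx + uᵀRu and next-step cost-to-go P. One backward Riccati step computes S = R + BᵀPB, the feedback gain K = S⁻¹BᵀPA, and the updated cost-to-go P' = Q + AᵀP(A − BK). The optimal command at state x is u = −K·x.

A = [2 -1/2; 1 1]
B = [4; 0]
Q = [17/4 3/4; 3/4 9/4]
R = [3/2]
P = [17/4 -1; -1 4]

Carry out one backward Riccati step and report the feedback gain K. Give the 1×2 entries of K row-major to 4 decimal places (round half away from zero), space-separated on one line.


BᵀP = [17.0000 -4.0000]
S = R + BᵀPB = [3/2] + [68.0000] = [69.5000]
BᵀPA = [30.0000 -12.5000]
K = S⁻¹·BᵀPA = [0.4317 -0.1799]
A−BK = [0.2734 0.2194; 1.0000 1.0000]
AᵀP(A−BK) = [4.0504 3.6457; 3.6457 3.8143]
P' = Q + AᵀP(A−BK) = [8.3004 4.3957; 4.3957 6.0643]
tr(P') = 14.3647

0.4317 -0.1799


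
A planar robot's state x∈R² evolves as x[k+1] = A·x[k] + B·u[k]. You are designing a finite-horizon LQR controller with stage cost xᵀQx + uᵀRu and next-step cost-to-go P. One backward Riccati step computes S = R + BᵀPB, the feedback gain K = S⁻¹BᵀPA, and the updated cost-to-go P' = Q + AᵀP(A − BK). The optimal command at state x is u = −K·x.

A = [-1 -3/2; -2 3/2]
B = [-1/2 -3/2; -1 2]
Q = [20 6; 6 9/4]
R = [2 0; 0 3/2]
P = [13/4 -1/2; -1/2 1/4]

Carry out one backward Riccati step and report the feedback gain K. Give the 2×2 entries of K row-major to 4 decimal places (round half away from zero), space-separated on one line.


0.2908 0.1196 0.2251 0.8184

BᵀP = [-1.1250 0.0000; -5.8750 1.2500]
S = R + BᵀPB = [2 0; 0 3/2] + [0.5625 1.6875; 1.6875 11.3125] = [2.5625 1.6875; 1.6875 12.8125]
BᵀPA = [1.1250 1.6875; 3.3750 10.6875]
K = S⁻¹·BᵀPA = [0.2908 0.1196; 0.2251 0.8184]
A−BK = [-0.5169 -0.2126; -2.1595 -0.0172]
AᵀP(A−BK) = [1.1631 0.4784; 0.4784 1.1766]
P' = Q + AᵀP(A−BK) = [21.1631 6.4784; 6.4784 3.4266]
tr(P') = 24.5897


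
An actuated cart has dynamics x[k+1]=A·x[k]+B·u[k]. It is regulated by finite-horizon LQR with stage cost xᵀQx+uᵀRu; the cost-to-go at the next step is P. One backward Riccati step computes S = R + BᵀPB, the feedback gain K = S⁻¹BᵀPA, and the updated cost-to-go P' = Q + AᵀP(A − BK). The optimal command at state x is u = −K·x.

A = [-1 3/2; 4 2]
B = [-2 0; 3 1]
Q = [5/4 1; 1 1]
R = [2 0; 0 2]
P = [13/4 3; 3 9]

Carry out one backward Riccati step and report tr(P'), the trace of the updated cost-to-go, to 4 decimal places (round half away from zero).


24.2066

BᵀP = [2.5000 21.0000; 3.0000 9.0000]
S = R + BᵀPB = [2 0; 0 2] + [58.0000 21.0000; 21.0000 9.0000] = [60.0000 21.0000; 21.0000 11.0000]
BᵀPA = [81.5000 45.7500; 33.0000 22.5000]
K = S⁻¹·BᵀPA = [0.9292 0.1404; 1.2260 1.7774]
A−BK = [0.8584 1.7808; -0.0137 -0.1986]
AᵀP(A−BK) = [7.0594 9.0274; 9.0274 14.8973]
P' = Q + AᵀP(A−BK) = [8.3094 10.0274; 10.0274 15.8973]
tr(P') = 24.2066


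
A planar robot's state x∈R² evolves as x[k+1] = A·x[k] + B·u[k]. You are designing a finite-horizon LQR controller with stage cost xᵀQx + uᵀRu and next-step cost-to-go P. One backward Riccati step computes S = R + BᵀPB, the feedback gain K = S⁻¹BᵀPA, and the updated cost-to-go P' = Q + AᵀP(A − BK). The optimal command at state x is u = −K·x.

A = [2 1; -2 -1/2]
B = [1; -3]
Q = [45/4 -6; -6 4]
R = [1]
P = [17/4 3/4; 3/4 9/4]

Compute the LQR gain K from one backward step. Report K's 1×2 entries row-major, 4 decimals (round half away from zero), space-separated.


BᵀP = [2.0000 -6.0000]
S = R + BᵀPB = [1] + [20.0000] = [21.0000]
BᵀPA = [16.0000 5.0000]
K = S⁻¹·BᵀPA = [0.7619 0.2381]
A−BK = [1.2381 0.7619; 0.2857 0.2143]
AᵀP(A−BK) = [7.8095 4.6905; 4.6905 2.8720]
P' = Q + AᵀP(A−BK) = [19.0595 -1.3095; -1.3095 6.8720]
tr(P') = 25.9315

0.7619 0.2381


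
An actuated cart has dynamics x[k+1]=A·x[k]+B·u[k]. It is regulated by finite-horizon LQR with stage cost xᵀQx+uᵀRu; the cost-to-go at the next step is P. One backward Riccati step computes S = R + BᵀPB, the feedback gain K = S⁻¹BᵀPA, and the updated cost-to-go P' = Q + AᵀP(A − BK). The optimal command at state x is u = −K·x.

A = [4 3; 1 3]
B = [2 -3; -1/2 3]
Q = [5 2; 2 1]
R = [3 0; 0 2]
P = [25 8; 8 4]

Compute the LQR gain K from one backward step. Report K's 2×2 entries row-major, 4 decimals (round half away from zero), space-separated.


2.2500 2.6083 0.0000 0.5159

BᵀP = [46.0000 14.0000; -51.0000 -12.0000]
S = R + BᵀPB = [3 0; 0 2] + [85.0000 -96.0000; -96.0000 117.0000] = [88.0000 -96.0000; -96.0000 119.0000]
BᵀPA = [198.0000 180.0000; -216.0000 -189.0000]
K = S⁻¹·BᵀPA = [2.2500 2.6083; 0.0000 0.5159]
A−BK = [-0.5000 -0.6688; 2.1250 2.7564]
AᵀP(A−BK) = [22.5000 27.0000; 27.0000 33.0191]
P' = Q + AᵀP(A−BK) = [27.5000 29.0000; 29.0000 34.0191]
tr(P') = 61.5191


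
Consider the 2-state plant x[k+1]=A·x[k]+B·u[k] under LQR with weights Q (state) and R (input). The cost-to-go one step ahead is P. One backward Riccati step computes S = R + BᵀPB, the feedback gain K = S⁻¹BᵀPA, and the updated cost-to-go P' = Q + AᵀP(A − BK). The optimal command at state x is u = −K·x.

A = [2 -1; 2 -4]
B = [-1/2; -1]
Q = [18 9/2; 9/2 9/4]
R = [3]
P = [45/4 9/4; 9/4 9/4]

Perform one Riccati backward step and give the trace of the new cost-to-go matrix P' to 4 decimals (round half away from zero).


BᵀP = [-7.8750 -3.3750]
S = R + BᵀPB = [3] + [7.3125] = [10.3125]
BᵀPA = [-22.5000 21.3750]
K = S⁻¹·BᵀPA = [-2.1818 2.0727]
A−BK = [0.9091 0.0364; -0.1818 -1.9273]
AᵀP(A−BK) = [22.9091 -16.3636; -16.3636 20.9455]
P' = Q + AᵀP(A−BK) = [40.9091 -11.8636; -11.8636 23.1955]
tr(P') = 64.1045

64.1045


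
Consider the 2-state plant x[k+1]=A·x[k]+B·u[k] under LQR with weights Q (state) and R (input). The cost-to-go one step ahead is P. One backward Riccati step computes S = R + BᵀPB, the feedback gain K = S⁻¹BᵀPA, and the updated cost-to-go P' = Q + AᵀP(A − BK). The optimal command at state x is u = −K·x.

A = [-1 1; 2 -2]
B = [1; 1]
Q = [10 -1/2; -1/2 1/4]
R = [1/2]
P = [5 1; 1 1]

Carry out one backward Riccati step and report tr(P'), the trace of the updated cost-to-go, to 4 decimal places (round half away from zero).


BᵀP = [6.0000 2.0000]
S = R + BᵀPB = [1/2] + [8.0000] = [8.5000]
BᵀPA = [-2.0000 2.0000]
K = S⁻¹·BᵀPA = [-0.2353 0.2353]
A−BK = [-0.7647 0.7647; 2.2353 -2.2353]
AᵀP(A−BK) = [4.5294 -4.5294; -4.5294 4.5294]
P' = Q + AᵀP(A−BK) = [14.5294 -5.0294; -5.0294 4.7794]
tr(P') = 19.3088

19.3088


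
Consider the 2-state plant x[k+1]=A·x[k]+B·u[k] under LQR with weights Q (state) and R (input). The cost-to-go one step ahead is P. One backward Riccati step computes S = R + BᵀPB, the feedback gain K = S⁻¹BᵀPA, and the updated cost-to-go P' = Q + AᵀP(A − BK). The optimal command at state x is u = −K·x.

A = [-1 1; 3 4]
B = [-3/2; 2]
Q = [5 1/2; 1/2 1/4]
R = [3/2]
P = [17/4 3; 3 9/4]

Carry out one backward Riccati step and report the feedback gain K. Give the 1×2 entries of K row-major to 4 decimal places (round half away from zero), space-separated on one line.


0.1818 -0.1818

BᵀP = [-0.3750 0.0000]
S = R + BᵀPB = [3/2] + [0.5625] = [2.0625]
BᵀPA = [0.3750 -0.3750]
K = S⁻¹·BᵀPA = [0.1818 -0.1818]
A−BK = [-0.7273 0.7273; 2.6364 4.3636]
AᵀP(A−BK) = [6.4318 19.8182; 19.8182 64.1818]
P' = Q + AᵀP(A−BK) = [11.4318 20.3182; 20.3182 64.4318]
tr(P') = 75.8636


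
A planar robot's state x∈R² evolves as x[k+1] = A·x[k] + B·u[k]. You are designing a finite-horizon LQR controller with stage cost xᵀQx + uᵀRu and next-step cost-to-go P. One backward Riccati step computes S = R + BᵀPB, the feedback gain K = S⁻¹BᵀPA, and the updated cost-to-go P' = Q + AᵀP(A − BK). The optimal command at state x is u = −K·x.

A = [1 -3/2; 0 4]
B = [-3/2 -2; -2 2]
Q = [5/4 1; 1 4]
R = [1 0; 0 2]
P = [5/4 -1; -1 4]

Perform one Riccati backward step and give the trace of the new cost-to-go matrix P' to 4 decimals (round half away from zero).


9.0348

BᵀP = [0.1250 -6.5000; -4.5000 10.0000]
S = R + BᵀPB = [1 0; 0 2] + [12.8125 -13.2500; -13.2500 29.0000] = [13.8125 -13.2500; -13.2500 31.0000]
BᵀPA = [0.1250 -26.1875; -4.5000 46.7500]
K = S⁻¹·BᵀPA = [-0.2207 -0.7615; -0.2395 1.1826]
A−BK = [0.1900 -0.2771; 0.0376 0.1118]
AᵀP(A−BK) = [0.1999 -0.4582; -0.4582 3.5849]
P' = Q + AᵀP(A−BK) = [1.4499 0.5418; 0.5418 7.5849]
tr(P') = 9.0348


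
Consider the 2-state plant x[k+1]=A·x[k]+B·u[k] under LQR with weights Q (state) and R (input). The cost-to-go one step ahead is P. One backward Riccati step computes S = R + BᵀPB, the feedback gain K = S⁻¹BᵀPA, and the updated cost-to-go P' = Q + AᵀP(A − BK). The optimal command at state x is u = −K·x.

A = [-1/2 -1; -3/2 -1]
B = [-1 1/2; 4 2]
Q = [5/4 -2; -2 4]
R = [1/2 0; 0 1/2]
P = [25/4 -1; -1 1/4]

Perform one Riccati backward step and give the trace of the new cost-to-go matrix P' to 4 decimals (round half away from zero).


5.9151

BᵀP = [-10.2500 2.0000; 1.1250 0.0000]
S = R + BᵀPB = [1/2 0; 0 1/2] + [18.2500 -1.1250; -1.1250 0.5625] = [18.7500 -1.1250; -1.1250 1.0625]
BᵀPA = [2.1250 8.2500; -0.5625 -1.1250]
K = S⁻¹·BᵀPA = [0.0871 0.4020; -0.4372 -0.6332]
A−BK = [-0.1943 -0.2814; -0.9740 -1.3417]
AᵀP(A−BK) = [0.1940 0.2896; 0.2896 0.4711]
P' = Q + AᵀP(A−BK) = [1.4440 -1.7104; -1.7104 4.4711]
tr(P') = 5.9151


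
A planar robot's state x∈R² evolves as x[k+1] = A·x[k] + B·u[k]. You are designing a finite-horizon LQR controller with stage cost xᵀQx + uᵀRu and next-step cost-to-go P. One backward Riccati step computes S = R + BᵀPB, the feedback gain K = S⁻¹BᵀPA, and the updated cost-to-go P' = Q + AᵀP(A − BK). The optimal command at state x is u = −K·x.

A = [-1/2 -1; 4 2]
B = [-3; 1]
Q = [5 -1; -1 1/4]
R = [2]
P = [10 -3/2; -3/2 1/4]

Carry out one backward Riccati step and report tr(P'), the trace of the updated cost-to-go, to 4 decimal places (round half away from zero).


BᵀP = [-31.5000 4.7500]
S = R + BᵀPB = [2] + [99.2500] = [101.2500]
BᵀPA = [34.7500 41.0000]
K = S⁻¹·BᵀPA = [0.3432 0.4049]
A−BK = [0.5296 0.2148; 3.6568 1.5951]
AᵀP(A−BK) = [0.5735 0.4284; 0.4284 0.3975]
P' = Q + AᵀP(A−BK) = [5.5735 -0.5716; -0.5716 0.6475]
tr(P') = 6.2210

6.2210


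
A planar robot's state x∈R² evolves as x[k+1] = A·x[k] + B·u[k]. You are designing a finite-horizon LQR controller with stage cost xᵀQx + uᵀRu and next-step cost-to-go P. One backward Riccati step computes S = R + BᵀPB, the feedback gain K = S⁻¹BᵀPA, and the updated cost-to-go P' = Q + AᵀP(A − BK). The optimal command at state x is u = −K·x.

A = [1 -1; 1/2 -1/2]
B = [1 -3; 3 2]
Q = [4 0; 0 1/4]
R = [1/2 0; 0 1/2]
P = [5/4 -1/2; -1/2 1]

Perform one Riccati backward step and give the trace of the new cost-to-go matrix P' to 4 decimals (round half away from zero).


BᵀP = [-0.2500 2.5000; -4.7500 3.5000]
S = R + BᵀPB = [1/2 0; 0 1/2] + [7.2500 5.7500; 5.7500 21.2500] = [7.7500 5.7500; 5.7500 21.7500]
BᵀPA = [1.0000 -1.0000; -3.0000 3.0000]
K = S⁻¹·BᵀPA = [0.2878 -0.2878; -0.2140 0.2140]
A−BK = [0.0701 -0.0701; 0.0646 -0.0646]
AᵀP(A−BK) = [0.0701 -0.0701; -0.0701 0.0701]
P' = Q + AᵀP(A−BK) = [4.0701 -0.0701; -0.0701 0.3201]
tr(P') = 4.3902

4.3902


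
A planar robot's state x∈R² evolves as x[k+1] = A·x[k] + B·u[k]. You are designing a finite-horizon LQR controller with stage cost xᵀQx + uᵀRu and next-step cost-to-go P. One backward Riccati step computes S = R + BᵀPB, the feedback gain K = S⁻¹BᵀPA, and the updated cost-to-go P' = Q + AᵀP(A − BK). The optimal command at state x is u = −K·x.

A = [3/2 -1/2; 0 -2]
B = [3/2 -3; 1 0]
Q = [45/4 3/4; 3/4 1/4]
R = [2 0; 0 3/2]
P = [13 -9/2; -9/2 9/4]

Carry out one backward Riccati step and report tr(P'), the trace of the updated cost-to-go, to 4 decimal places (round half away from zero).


13.9935

BᵀP = [15.0000 -4.5000; -39.0000 13.5000]
S = R + BᵀPB = [2 0; 0 3/2] + [18.0000 -45.0000; -45.0000 117.0000] = [20.0000 -45.0000; -45.0000 118.5000]
BᵀPA = [22.5000 1.5000; -58.5000 -7.5000]
K = S⁻¹·BᵀPA = [0.0978 -0.4630; -0.4565 -0.2391]
A−BK = [-0.0163 -0.5228; -0.0978 -1.5370]
AᵀP(A−BK) = [0.3424 0.1793; 0.1793 2.1511]
P' = Q + AᵀP(A−BK) = [11.5924 0.9293; 0.9293 2.4011]
tr(P') = 13.9935


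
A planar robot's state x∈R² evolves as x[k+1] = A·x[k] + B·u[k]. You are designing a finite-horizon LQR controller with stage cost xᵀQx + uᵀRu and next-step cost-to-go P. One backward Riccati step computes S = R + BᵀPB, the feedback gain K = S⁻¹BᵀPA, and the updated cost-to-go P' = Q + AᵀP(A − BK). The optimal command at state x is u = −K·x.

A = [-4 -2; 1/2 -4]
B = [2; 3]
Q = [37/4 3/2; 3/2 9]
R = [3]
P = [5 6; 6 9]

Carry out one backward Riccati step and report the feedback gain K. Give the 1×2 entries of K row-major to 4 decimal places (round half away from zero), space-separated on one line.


BᵀP = [28.0000 39.0000]
S = R + BᵀPB = [3] + [173.0000] = [176.0000]
BᵀPA = [-92.5000 -212.0000]
K = S⁻¹·BᵀPA = [-0.5256 -1.2045]
A−BK = [-2.9489 0.4091; 2.0767 -0.3864]
AᵀP(A−BK) = [9.6349 0.5795; 0.5795 4.6364]
P' = Q + AᵀP(A−BK) = [18.8849 2.0795; 2.0795 13.6364]
tr(P') = 32.5213

-0.5256 -1.2045


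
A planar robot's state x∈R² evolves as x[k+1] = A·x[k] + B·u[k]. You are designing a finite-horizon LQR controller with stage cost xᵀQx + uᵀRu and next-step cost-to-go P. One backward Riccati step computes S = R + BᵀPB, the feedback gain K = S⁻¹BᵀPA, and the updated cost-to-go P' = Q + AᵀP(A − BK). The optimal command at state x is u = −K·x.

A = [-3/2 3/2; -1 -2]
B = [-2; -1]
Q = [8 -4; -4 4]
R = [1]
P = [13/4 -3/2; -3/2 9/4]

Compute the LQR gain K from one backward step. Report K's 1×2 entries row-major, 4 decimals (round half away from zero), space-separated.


BᵀP = [-5.0000 0.7500]
S = R + BᵀPB = [1] + [9.2500] = [10.2500]
BᵀPA = [6.7500 -9.0000]
K = S⁻¹·BᵀPA = [0.6585 -0.8780]
A−BK = [-0.1829 -0.2561; -0.3415 -2.8780]
AᵀP(A−BK) = [0.6174 0.8643; 0.8643 17.4101]
P' = Q + AᵀP(A−BK) = [8.6174 -3.1357; -3.1357 21.4101]
tr(P') = 30.0274

0.6585 -0.8780


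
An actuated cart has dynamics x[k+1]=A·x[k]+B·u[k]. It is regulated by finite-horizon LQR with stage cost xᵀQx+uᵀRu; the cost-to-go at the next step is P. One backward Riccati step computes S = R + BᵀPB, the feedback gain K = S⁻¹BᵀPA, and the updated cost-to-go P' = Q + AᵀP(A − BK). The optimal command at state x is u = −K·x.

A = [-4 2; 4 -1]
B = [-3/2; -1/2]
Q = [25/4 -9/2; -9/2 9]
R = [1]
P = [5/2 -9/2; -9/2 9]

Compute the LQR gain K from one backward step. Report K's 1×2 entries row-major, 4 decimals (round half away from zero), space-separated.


7.0588 -2.4706

BᵀP = [-1.5000 2.2500]
S = R + BᵀPB = [1] + [1.1250] = [2.1250]
BᵀPA = [15.0000 -5.2500]
K = S⁻¹·BᵀPA = [7.0588 -2.4706]
A−BK = [6.5882 -1.7059; 7.5294 -2.2353]
AᵀP(A−BK) = [222.1176 -72.9412; -72.9412 24.0294]
P' = Q + AᵀP(A−BK) = [228.3676 -77.4412; -77.4412 33.0294]
tr(P') = 261.3971


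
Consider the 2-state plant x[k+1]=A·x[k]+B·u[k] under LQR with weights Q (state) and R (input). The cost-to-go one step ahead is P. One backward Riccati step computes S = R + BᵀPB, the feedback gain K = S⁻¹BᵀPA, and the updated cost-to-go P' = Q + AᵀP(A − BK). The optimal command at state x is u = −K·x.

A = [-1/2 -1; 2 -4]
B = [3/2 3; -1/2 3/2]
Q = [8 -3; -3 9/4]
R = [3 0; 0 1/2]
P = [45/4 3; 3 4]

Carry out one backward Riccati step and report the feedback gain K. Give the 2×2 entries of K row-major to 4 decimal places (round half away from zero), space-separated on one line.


BᵀP = [15.3750 2.5000; 38.2500 15.0000]
S = R + BᵀPB = [3 0; 0 1/2] + [21.8125 49.8750; 49.8750 137.2500] = [24.8125 49.8750; 49.8750 137.7500]
BᵀPA = [-2.6875 -25.3750; 10.8750 -98.2500]
K = S⁻¹·BᵀPA = [-0.9809 1.5099; 0.4341 -1.2599]
A−BK = [-0.3310 0.5150; 0.8584 -1.3552]
AᵀP(A−BK) = [5.4558 -8.6154; -8.6154 13.7750]
P' = Q + AᵀP(A−BK) = [13.4558 -11.6154; -11.6154 16.0250]
tr(P') = 29.4808

-0.9809 1.5099 0.4341 -1.2599
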